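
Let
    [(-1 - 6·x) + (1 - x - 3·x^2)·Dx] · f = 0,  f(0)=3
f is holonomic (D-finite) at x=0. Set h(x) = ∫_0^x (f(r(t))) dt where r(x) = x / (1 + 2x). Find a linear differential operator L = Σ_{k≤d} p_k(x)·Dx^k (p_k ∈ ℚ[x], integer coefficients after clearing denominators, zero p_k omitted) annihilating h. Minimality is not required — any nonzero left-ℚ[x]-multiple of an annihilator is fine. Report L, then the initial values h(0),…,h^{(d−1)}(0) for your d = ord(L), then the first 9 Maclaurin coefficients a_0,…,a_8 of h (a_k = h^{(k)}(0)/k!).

L = (1 + 8·x)·Dx + (-1 - 5·x - 5·x^2 + 2·x^3)·Dx^2  (order 2).
h: a_k = 0, 3, 3/2, 2, -15/4, 51/5, -28, 555/7, -1833/8, …
ICs: h(0) = 0, h′(0) = 3.

f: a_k = 3, 3, 12, 21, 57, 120, 291, 651, 1524, …
f∘r: x↦r, Dx↦Dx/r' in L_f ⇒ L₀.
∫: right-multiply L₀ by Dx.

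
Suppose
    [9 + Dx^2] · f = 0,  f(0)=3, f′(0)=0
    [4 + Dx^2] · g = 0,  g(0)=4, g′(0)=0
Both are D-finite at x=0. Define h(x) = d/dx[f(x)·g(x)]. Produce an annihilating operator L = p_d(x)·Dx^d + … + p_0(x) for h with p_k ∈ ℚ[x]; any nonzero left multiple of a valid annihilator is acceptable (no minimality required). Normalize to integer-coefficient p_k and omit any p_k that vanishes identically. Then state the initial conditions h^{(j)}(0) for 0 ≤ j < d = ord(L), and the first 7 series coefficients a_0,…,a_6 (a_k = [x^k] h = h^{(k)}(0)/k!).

f: a_k = 3, 0, -27/2, 0, 81/8, 0, -243/80, …
g: a_k = 4, 0, -8, 0, 8/3, 0, -16/45, …
Product ⇒ symmetric product L₀, ord ≤ 4.
h=h₀': d/dx-closure on L₀ ⇒ L.
L = 25 + 26·Dx^2 + Dx^4  (order 4).
h: a_k = 0, -156, 0, 626, 0, -7813/10, 0, …
ICs: h(0) = 0, h′(0) = -156, h′′(0) = 0, h′′′(0) = 3756.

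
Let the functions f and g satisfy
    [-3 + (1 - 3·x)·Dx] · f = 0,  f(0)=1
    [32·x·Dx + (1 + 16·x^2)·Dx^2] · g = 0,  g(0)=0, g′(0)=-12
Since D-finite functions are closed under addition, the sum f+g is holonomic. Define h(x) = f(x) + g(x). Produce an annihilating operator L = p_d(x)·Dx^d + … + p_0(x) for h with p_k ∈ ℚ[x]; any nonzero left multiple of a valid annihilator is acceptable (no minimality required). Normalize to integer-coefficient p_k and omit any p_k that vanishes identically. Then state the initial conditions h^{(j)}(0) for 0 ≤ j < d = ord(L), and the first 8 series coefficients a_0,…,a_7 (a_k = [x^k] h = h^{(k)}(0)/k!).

f: a_k = 1, 3, 9, 27, 81, 243, 729, 2187, …
g: a_k = 0, -12, 0, 64, 0, -3072/5, 0, 49152/7, …
Weyl lclm of L_f,L_g ⇒ L₀ (ord ≤ 3).
L = (-96 + 1152·x + 4608·x^2)·Dx + (43 - 96·x + 240·x^2 + 4608·x^3)·Dx^2 + (-3 - 7·x - 112·x^3 + 768·x^4)·Dx^3  (order 3).
h: a_k = 1, -9, 9, 91, 81, -1857/5, 729, 64461/7, …
ICs: h(0) = 1, h′(0) = -9, h′′(0) = 18.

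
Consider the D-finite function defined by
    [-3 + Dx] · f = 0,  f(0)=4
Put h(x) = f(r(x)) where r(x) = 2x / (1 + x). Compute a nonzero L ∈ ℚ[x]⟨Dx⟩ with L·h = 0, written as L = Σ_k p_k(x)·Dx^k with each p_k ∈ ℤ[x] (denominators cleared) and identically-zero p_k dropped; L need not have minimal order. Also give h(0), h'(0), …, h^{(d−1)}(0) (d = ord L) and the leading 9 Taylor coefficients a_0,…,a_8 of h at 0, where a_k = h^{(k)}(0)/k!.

f: a_k = 4, 12, 18, 18, 27/2, 81/10, 81/20, 243/140, 729/1120, …
h₀=f(r): pull back L_f along r ⇒ L₀.
L = -6 + (1 + 2·x + x^2)·Dx  (order 1).
h: a_k = 4, 24, 48, 24, -24, -24/5, 96/5, -456/35, -48/35, …
ICs: h(0) = 4.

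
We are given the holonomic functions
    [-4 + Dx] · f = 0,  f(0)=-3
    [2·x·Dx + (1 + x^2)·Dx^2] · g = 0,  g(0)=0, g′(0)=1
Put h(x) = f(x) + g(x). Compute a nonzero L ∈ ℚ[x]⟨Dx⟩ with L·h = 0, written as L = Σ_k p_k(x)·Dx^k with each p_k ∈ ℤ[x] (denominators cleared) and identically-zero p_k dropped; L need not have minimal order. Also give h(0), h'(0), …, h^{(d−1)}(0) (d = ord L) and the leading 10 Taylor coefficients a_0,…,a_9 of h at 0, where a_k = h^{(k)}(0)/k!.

f: a_k = -3, -12, -24, -32, -32, -128/5, -256/15, -1024/105, -512/105, -2048/945, …
g: a_k = 0, 1, 0, -1/3, 0, 1/5, 0, -1/7, 0, 1/9, …
L₀ := lclm(L_f,L_g); ord L₀ ≤ 1+2.
L = (4 - 16·x - 12·x^2 - 16·x^3)·Dx + (-9 - 13·x^2 - 8·x^4)·Dx^2 + (2 + x + 4·x^2 + x^3 + 2·x^4)·Dx^3  (order 3).
h: a_k = -3, -11, -24, -97/3, -32, -127/5, -256/15, -1039/105, -512/105, -1943/945, …
ICs: h(0) = -3, h′(0) = -11, h′′(0) = -48.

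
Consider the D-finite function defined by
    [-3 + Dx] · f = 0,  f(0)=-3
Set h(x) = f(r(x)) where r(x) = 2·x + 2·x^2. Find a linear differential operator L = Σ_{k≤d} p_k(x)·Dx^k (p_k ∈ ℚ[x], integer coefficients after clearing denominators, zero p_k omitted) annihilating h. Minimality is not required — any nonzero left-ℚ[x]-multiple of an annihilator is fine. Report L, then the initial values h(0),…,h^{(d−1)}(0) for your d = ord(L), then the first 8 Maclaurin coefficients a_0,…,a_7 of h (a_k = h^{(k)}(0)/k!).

f: a_k = -3, -9, -27/2, -27/2, -81/8, -243/40, -243/80, -729/560, …
h₀=f(r): pull back L_f along r ⇒ L₀.
L = (-6 - 12·x) + Dx  (order 1).
h: a_k = -3, -18, -72, -216, -540, -5832/5, -11232/5, -137376/35, …
ICs: h(0) = -3.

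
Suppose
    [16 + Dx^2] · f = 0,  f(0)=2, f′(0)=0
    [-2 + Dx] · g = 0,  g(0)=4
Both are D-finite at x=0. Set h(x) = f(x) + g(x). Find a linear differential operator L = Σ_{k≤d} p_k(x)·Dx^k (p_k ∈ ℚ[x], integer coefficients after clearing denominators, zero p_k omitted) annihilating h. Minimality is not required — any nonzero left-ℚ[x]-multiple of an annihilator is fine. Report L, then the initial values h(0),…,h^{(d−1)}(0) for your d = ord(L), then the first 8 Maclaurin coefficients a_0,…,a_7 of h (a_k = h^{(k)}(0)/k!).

L = -32 + 16·Dx - 2·Dx^2 + Dx^3  (order 3).
h: a_k = 6, 8, -8, 16/3, 24, 16/15, -496/45, 32/315, …
ICs: h(0) = 6, h′(0) = 8, h′′(0) = -16.

f: a_k = 2, 0, -16, 0, 64/3, 0, -512/45, 0, …
g: a_k = 4, 8, 8, 16/3, 8/3, 16/15, 16/45, 32/315, …
Sum ⇒ L₀ = lclm(L_f,L_g) in ℚ(x)⟨Dx⟩.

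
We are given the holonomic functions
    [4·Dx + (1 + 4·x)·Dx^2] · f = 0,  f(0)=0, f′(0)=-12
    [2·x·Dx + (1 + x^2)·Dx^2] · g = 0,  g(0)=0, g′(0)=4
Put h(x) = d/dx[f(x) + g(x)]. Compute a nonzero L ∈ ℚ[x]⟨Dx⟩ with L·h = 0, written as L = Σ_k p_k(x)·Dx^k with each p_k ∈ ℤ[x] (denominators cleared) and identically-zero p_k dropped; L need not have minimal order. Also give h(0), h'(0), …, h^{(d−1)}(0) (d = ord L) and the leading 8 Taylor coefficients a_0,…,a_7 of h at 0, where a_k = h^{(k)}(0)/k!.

f: a_k = 0, -12, 24, -64, 192, -3072/5, 2048, -49152/7, …
g: a_k = 0, 4, 0, -4/3, 0, 4/5, 0, -4/7, …
h₀=f+g: left-lcm gives L₀, ord ≤ 4.
h=h₀': d/dx-closure on L₀ ⇒ L.
L = (-4 - 48·x + 12·x^2 + 16·x^3) + (-17 - 8·x - 45·x^2 + 24·x^3 + 32·x^4)·Dx + (-2 - 7·x + 4·x^2 + x^3 + 6·x^4 + 8·x^5)·Dx^2  (order 2).
h: a_k = -8, 48, -196, 768, -3068, 12288, -49156, 196608, …
ICs: h(0) = -8, h′(0) = 48.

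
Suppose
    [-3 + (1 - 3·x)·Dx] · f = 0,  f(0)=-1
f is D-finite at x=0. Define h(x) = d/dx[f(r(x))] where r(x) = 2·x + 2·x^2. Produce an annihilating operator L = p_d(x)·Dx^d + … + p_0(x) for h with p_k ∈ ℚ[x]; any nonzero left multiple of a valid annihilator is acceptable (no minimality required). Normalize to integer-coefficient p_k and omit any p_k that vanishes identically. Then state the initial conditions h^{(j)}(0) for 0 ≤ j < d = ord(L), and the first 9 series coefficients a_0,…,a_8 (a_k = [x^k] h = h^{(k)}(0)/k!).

L = (14 + 36·x + 36·x^2) + (-1 + 4·x + 18·x^2 + 12·x^3)·Dx  (order 1).
h: a_k = -6, -84, -864, -7920, -68040, -561168, -4499712, -35344512, -273287520, …
ICs: h(0) = -6.

f: a_k = -1, -3, -9, -27, -81, -243, -729, -2187, -6561, …
f∘r: x↦r, Dx↦Dx/r' in L_f ⇒ L₀.
Differentiate: ansatz ord ≤ ord L₀ ⇒ L.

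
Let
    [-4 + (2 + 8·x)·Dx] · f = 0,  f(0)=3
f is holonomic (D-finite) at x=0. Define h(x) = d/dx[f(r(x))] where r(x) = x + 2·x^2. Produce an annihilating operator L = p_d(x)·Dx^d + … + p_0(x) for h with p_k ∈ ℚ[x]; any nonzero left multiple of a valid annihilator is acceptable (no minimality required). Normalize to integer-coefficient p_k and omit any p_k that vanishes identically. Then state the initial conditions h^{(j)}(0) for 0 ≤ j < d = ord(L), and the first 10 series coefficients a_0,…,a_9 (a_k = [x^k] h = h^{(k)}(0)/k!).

f: a_k = 3, 6, -6, 12, -30, 84, -252, 792, -2574, 8580, …
h₀=f(r): pull back L_f along r ⇒ L₀.
Derive L from L₀ (diff closure).
L = 2 + (-1 - 8·x - 24·x^2 - 32·x^3)·Dx  (order 1).
h: a_k = 6, 12, -36, 72, -60, -216, 1176, -2928, 2916, 9480, …
ICs: h(0) = 6.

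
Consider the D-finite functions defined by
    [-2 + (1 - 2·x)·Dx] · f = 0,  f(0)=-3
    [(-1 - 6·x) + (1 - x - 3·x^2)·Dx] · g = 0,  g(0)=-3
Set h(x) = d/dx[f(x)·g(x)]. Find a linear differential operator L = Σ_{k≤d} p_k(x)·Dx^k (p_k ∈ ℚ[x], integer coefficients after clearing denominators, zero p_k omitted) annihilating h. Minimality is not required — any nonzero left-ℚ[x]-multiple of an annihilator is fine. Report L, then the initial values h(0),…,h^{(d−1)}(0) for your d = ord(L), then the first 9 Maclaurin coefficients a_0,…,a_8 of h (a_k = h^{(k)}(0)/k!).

L = (20 - 18·x - 102·x^2 - 96·x^3 + 432·x^4) + (-3 + 7·x + 27·x^2 - 70·x^3 - 30·x^4 + 108·x^5)·Dx  (order 1).
h: a_k = 27, 180, 729, 2628, 8370, 25326, 72765, 202896, 550395, …
ICs: h(0) = 27.

f: a_k = -3, -6, -12, -24, -48, -96, -192, -384, -768, …
g: a_k = -3, -3, -12, -21, -57, -120, -291, -651, -1524, …
Sym-product of L_f,L_g gives L₀ (≤ ord 1).
h₀' ⇒ L via d/dx closure of L₀.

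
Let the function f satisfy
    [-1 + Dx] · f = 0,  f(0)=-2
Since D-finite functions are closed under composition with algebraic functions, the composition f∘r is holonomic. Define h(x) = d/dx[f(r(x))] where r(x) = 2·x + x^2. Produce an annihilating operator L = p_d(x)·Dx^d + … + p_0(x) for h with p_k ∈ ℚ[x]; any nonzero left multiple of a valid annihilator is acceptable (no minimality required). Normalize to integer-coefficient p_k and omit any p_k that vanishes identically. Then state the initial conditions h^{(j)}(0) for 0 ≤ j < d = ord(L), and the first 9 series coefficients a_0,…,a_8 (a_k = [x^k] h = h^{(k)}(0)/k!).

L = (3 + 4·x + 2·x^2) + (-1 - x)·Dx  (order 1).
h: a_k = -4, -12, -20, -76/3, -26, -346/15, -814/45, -90/7, -5281/630, …
ICs: h(0) = -4.

f: a_k = -2, -2, -1, -1/3, -1/12, -1/60, -1/360, -1/2520, -1/20160, …
Change of var in L_f (x↦r) gives L₀.
h=h₀': d/dx-closure on L₀ ⇒ L.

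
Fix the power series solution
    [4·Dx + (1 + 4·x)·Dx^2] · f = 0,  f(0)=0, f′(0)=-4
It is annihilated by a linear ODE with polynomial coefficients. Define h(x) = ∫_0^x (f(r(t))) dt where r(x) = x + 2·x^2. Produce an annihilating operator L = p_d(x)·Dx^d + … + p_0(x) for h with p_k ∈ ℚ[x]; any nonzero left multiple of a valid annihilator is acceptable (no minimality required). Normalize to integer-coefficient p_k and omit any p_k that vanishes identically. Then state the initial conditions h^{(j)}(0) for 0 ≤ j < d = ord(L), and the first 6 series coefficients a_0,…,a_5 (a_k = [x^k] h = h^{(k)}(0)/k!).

f: a_k = 0, -4, 8, -64/3, 64, -1024/5, …
Substitute x→r, Dx→(1/r')Dx; clear ⇒ L₀.
h=∫₀ˣh₀: take L = L₀·Dx.
L = (16·x + 32·x^2)·Dx^2 + (1 + 8·x + 24·x^2 + 32·x^3)·Dx^3  (order 3).
h: a_k = 0, 0, -2, 0, 8/3, -32/5, …
ICs: h(0) = 0, h′(0) = 0, h′′(0) = -4.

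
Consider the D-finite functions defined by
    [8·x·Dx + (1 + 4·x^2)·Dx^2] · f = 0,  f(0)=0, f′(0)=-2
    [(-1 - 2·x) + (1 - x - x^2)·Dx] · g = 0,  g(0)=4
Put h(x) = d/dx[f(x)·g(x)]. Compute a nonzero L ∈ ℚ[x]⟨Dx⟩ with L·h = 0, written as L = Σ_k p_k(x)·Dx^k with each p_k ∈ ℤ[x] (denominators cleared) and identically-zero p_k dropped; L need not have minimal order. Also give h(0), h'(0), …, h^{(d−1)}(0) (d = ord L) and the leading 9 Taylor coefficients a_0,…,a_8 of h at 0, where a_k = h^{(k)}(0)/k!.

L = (-10 + 264·x^2 + 384·x^3 + 576·x^4) + (7 + 22·x + 12·x^2 + 88·x^3 + 384·x^4 + 384·x^5)·Dx + (-1 - 3·x - 11·x^2 + 4·x^3 - 16·x^4 + 64·x^5 + 48·x^6)·Dx^2  (order 2).
h: a_k = -8, -16, -16, -160/3, -664/3, -1728/5, -3016/15, -72512/105, -21584/7, …
ICs: h(0) = -8, h′(0) = -16.

f: a_k = 0, -2, 0, 8/3, 0, -32/5, 0, 128/7, 0, …
g: a_k = 4, 4, 8, 12, 20, 32, 52, 84, 136, …
f·g: L₀ = L_f ⊗_s L_g, ord ≤ 2·1.
h₀' ⇒ L via d/dx closure of L₀.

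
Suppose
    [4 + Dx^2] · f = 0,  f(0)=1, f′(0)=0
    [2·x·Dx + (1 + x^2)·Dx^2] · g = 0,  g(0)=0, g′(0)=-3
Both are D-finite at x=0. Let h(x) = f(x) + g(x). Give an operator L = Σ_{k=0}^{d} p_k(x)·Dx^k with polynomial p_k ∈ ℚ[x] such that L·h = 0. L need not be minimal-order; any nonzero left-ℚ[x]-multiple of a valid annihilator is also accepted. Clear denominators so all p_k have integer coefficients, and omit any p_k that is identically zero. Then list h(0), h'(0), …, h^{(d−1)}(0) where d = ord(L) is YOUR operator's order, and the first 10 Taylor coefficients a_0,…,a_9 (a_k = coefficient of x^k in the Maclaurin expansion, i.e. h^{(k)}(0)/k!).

L = (-32·x + 80·x^3 + 16·x^5)·Dx + (4 + 32·x^2 + 36·x^4 + 8·x^6)·Dx^2 + (-8·x + 20·x^3 + 4·x^5)·Dx^3 + (1 + 8·x^2 + 9·x^4 + 2·x^6)·Dx^4  (order 4).
h: a_k = 1, -3, -2, 1, 2/3, -3/5, -4/45, 3/7, 2/315, -1/3, …
ICs: h(0) = 1, h′(0) = -3, h′′(0) = -4, h′′′(0) = 6.

f: a_k = 1, 0, -2, 0, 2/3, 0, -4/45, 0, 2/315, 0, …
g: a_k = 0, -3, 0, 1, 0, -3/5, 0, 3/7, 0, -1/3, …
L₀ := lclm(L_f,L_g); ord L₀ ≤ 2+2.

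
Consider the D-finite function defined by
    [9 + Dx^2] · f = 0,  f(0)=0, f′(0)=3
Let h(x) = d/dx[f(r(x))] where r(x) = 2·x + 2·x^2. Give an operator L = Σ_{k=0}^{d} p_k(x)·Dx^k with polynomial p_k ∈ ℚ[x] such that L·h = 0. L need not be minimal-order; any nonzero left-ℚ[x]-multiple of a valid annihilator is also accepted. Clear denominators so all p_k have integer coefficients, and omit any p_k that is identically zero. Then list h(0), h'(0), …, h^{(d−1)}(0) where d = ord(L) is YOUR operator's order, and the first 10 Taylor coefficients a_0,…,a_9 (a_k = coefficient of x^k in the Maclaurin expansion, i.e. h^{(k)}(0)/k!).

L = (48 + 288·x + 864·x^2 + 1152·x^3 + 576·x^4) + (-6 - 12·x)·Dx + (1 + 4·x + 4·x^2)·Dx^2  (order 2).
h: a_k = 6, 12, -108, -432, -216, 1728, 20736/5, 10368/5, -256608/35, -114048/7, …
ICs: h(0) = 6, h′(0) = 12.

f: a_k = 0, 3, 0, -9/2, 0, 81/40, 0, -243/560, 0, 243/4480, …
L₀ from L_f via x↦r, Dx↦r'^{-1}Dx.
Derive L from L₀ (diff closure).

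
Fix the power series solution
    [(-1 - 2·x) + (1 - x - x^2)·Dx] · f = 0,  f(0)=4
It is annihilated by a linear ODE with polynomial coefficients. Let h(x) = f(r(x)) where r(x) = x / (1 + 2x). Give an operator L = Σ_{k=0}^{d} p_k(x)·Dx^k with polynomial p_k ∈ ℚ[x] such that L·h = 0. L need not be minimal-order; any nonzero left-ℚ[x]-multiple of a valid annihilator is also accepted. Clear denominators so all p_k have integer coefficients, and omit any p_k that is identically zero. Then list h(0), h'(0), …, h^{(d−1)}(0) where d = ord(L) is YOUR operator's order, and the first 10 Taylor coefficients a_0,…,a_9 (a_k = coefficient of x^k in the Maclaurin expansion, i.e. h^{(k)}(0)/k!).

f: a_k = 4, 4, 8, 12, 20, 32, 52, 84, 136, 220, …
Change of var in L_f (x↦r) gives L₀.
L = (-1 - 4·x) + (1 + 5·x + 7·x^2 + 2·x^3)·Dx  (order 1).
h: a_k = 4, 4, 0, -4, 12, -32, 84, -220, 576, -1508, …
ICs: h(0) = 4.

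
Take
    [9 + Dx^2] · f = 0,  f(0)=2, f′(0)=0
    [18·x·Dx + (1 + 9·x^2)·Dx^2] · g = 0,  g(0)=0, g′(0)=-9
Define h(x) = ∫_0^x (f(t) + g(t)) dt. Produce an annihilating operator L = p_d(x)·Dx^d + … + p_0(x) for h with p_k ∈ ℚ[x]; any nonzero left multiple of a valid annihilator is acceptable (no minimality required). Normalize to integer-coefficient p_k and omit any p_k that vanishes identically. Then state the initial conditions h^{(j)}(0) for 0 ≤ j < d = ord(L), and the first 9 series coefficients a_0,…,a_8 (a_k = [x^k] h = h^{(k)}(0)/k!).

f: a_k = 2, 0, -9, 0, 27/4, 0, -81/40, 0, 729/2240, …
g: a_k = 0, -9, 0, 27, 0, -729/5, 0, 6561/7, 0, …
f+g: L₀ = lclm(L_f,L_g), ord ≤ 2+2.
Integrate: L := L₀·Dx.
L = (-1782·x + 20412·x^3 + 13122·x^5)·Dx^2 + (-9 + 567·x^2 + 6561·x^4 + 6561·x^6)·Dx^3 + (-198·x + 2268·x^3 + 1458·x^5)·Dx^4 + (-1 + 63·x^2 + 729·x^4 + 729·x^6)·Dx^5  (order 5).
h: a_k = 0, 2, -9/2, -3, 27/4, 27/20, -243/10, -81/280, 6561/56, …
ICs: h(0) = 0, h′(0) = 2, h′′(0) = -9, h′′′(0) = -18, h′′′′(0) = 162.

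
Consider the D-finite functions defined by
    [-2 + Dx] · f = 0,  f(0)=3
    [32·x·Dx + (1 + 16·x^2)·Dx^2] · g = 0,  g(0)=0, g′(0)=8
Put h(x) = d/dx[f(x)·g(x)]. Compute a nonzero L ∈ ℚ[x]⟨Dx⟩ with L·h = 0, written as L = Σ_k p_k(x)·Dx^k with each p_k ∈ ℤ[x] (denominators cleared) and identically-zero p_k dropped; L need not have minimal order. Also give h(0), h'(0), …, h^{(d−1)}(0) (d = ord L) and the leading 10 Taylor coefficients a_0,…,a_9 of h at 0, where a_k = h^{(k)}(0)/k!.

L = (-28 - 128·x + 1664·x^2 - 2048·x^3 + 1024·x^4) + (12 + 96·x - 896·x^2 + 1536·x^3 - 1024·x^4)·Dx + (1 - 16·x + 32·x^2 - 256·x^3 + 256·x^4)·Dx^2  (order 2).
h: a_k = 24, 96, -240, -896, 4944, 13760, -408416/5, -22244864/105, 46457392/35, 3129133376/945, …
ICs: h(0) = 24, h′(0) = 96.

f: a_k = 3, 6, 6, 4, 2, 4/5, 4/15, 8/105, 2/105, 4/945, …
g: a_k = 0, 8, 0, -128/3, 0, 2048/5, 0, -32768/7, 0, 524288/9, …
f·g: L₀ = L_f ⊗_s L_g, ord ≤ 1·2.
Derive L from L₀ (diff closure).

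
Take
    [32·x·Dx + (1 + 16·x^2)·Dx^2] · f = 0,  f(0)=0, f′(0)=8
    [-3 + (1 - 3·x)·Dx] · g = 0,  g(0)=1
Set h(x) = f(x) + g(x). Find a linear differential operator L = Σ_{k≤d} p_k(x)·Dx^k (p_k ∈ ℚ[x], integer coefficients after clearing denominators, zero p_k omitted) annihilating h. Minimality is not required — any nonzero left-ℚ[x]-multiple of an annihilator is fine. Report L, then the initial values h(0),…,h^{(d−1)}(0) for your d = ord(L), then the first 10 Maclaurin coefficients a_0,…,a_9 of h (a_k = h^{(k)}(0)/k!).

L = (96 - 1152·x - 4608·x^2)·Dx + (-43 + 96·x - 240·x^2 - 4608·x^3)·Dx^2 + (3 + 7·x + 112·x^3 - 768·x^4)·Dx^3  (order 3).
h: a_k = 1, 11, 9, -47/3, 81, 3263/5, 729, -17459/7, 6561, 701435/9, …
ICs: h(0) = 1, h′(0) = 11, h′′(0) = 18.

f: a_k = 0, 8, 0, -128/3, 0, 2048/5, 0, -32768/7, 0, 524288/9, …
g: a_k = 1, 3, 9, 27, 81, 243, 729, 2187, 6561, 19683, …
Weyl lclm of L_f,L_g ⇒ L₀ (ord ≤ 3).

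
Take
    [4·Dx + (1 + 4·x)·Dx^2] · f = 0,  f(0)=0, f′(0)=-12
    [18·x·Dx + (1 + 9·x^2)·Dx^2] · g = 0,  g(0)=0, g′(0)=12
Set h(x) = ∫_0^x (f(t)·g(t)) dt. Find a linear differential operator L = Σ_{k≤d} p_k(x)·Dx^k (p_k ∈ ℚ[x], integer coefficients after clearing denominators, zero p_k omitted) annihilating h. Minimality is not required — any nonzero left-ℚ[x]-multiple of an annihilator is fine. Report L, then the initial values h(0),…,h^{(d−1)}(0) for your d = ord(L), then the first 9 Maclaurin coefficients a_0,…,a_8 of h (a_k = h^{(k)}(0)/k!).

L = (2448 + 17280·x + 76464·x^2 + 518400·x^3 + 1399680·x^4 + 2426112·x^5 + 1679616·x^7)·Dx^2 + (452 + 10800·x + 98028·x^2 + 491184·x^3 + 1840320·x^4 + 4339008·x^5 + 6531840·x^6 + 1259712·x^7 + 5878656·x^8)·Dx^3 + (136 + 1912·x + 18576·x^2 + 103608·x^3 + 389448·x^4 + 1100304·x^5 + 2239488·x^6 + 3277584·x^7 + 1259712·x^8 + 3359232·x^9)·Dx^4 + (13 + 176·x + 1234·x^2 + 6048·x^3 + 22833·x^4 + 68688·x^5 + 154224·x^6 + 279936·x^7 + 399492·x^8 + 209952·x^9 + 419904·x^10)·Dx^5  (order 5).
h: a_k = 0, 0, 0, -48, 72, -336/5, 240, -37008/35, 13956/5, …
ICs: h(0) = 0, h′(0) = 0, h′′(0) = 0, h′′′(0) = -288, h′′′′(0) = 1728.

f: a_k = 0, -12, 24, -64, 192, -3072/5, 2048, -49152/7, 24576, …
g: a_k = 0, 12, 0, -36, 0, 972/5, 0, -8748/7, 0, …
h₀=f·g: eliminate ⇒ L₀, order ≤ 2·2.
∫: right-multiply L₀ by Dx.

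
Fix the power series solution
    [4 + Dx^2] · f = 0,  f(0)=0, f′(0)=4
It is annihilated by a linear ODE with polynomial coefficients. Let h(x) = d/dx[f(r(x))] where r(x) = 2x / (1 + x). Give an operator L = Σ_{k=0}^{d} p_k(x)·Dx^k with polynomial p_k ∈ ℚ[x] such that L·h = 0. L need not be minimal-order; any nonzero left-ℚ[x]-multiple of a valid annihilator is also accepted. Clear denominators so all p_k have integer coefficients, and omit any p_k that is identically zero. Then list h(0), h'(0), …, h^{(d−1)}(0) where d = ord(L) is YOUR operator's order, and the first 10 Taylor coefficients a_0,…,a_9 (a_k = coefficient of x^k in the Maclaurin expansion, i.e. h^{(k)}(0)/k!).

f: a_k = 0, 4, 0, -8/3, 0, 8/15, 0, -16/315, 0, 8/2835, …
L₀ from L_f via x↦r, Dx↦r'^{-1}Dx.
Derive L from L₀ (diff closure).
L = (22 + 12·x + 6·x^2) + (6 + 18·x + 18·x^2 + 6·x^3)·Dx + (1 + 4·x + 6·x^2 + 4·x^3 + x^4)·Dx^2  (order 2).
h: a_k = 8, -16, -40, 224, -1544/3, 720, -19688/45, -40256/45, 240824/63, -540080/63, …
ICs: h(0) = 8, h′(0) = -16.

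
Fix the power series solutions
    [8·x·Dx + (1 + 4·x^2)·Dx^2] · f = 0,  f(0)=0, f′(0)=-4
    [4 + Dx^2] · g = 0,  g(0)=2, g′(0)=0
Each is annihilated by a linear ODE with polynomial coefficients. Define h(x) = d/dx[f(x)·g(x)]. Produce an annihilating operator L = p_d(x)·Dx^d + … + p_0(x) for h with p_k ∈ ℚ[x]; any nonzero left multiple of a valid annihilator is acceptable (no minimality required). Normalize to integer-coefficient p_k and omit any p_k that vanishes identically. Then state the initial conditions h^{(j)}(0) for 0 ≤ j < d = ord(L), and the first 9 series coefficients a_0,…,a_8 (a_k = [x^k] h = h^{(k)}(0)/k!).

L = (880 + 9408·x^2 + 59008·x^4 + 49152·x^6 + 24576·x^8 + 16384·x^10 + 32768·x^12) + (544·x + 9088·x^3 + 35840·x^5 + 40960·x^7 + 40960·x^9 + 32768·x^11)·Dx + (240 + 2720·x^2 + 17088·x^4 + 18944·x^6 + 16384·x^8 + 16384·x^10 + 16384·x^12)·Dx^2 + (136·x + 2272·x^3 + 8960·x^5 + 10240·x^7 + 10240·x^9 + 8192·x^11)·Dx^3 + (5 + 92·x^2 + 584·x^4 + 1664·x^6 + 2560·x^8 + 3072·x^10 + 2048·x^12)·Dx^4  (order 4).
h: a_k = -8, 0, 80, 0, -784/3, 0, 41632/45, 0, -370352/105, …
ICs: h(0) = -8, h′(0) = 0, h′′(0) = 160, h′′′(0) = 0.

f: a_k = 0, -4, 0, 16/3, 0, -64/5, 0, 256/7, 0, …
g: a_k = 2, 0, -4, 0, 4/3, 0, -8/45, 0, 4/315, …
f·g: L₀ = L_f ⊗_s L_g, ord ≤ 2·2.
Differentiate: ansatz ord ≤ ord L₀ ⇒ L.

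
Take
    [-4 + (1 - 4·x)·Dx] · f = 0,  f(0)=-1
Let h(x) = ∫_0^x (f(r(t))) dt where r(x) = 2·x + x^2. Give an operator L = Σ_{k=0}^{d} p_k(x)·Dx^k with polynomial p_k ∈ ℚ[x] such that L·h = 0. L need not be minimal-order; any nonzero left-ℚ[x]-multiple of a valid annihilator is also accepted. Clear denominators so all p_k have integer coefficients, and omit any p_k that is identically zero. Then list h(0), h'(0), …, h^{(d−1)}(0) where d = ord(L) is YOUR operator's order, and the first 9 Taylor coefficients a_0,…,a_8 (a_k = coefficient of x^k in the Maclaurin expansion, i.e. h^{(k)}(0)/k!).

f: a_k = -1, -4, -16, -64, -256, -1024, -4096, -16384, -65536, …
Substitute x→r, Dx→(1/r')Dx; clear ⇒ L₀.
Integrate: L := L₀·Dx.
L = (8 + 8·x)·Dx + (-1 + 8·x + 4·x^2)·Dx^2  (order 2).
h: a_k = 0, -1, -4, -68/3, -144, -976, -20672/3, -350272/7, -370944, …
ICs: h(0) = 0, h′(0) = -1.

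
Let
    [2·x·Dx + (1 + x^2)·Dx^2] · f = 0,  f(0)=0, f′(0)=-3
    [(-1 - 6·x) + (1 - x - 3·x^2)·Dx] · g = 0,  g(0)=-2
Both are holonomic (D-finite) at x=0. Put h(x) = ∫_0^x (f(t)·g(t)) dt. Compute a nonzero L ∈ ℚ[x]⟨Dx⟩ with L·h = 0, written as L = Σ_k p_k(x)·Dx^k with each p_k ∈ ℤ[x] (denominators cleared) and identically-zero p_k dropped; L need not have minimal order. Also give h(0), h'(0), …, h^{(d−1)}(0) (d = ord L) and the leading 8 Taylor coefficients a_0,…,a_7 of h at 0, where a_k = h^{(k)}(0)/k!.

L = (6 + 2·x + 18·x^2)·Dx + (2 + 10·x + 4·x^2 + 18·x^3)·Dx^2 + (-1 + x + 2·x^2 + x^3 + 3·x^4)·Dx^3  (order 3).
h: a_k = 0, 0, 3, 2, 11/2, 8, 268/15, 1136/35, …
ICs: h(0) = 0, h′(0) = 0, h′′(0) = 6.

f: a_k = 0, -3, 0, 1, 0, -3/5, 0, 3/7, …
g: a_k = -2, -2, -8, -14, -38, -80, -194, -434, …
f·g: L₀ = L_f ⊗_s L_g, ord ≤ 2·1.
h=∫₀ˣh₀: take L = L₀·Dx.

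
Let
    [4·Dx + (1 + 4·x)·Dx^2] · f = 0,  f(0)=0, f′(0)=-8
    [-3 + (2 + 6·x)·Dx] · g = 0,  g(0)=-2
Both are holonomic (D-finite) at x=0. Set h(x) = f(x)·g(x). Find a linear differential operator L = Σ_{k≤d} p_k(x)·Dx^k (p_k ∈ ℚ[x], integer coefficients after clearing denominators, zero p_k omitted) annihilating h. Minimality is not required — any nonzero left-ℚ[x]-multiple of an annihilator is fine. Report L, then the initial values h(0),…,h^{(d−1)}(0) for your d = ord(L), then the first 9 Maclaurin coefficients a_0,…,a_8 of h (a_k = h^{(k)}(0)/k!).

f: a_k = 0, -8, 16, -128/3, 128, -2048/5, 4096/3, -32768/7, 16384, …
g: a_k = -2, -3, 9/4, -27/8, 405/64, -1701/128, 15309/512, -72171/1024, 2814669/16384, …
Sym-product of L_f,L_g gives L₀ (≤ ord 2).
L = (3 + 36·x) + (4 + 12·x)·Dx + (4 + 40·x + 132·x^2 + 144·x^3)·Dx^2  (order 2).
h: a_k = 0, 16, -8, 58/3, -65, 9383/40, -206953/240, 7147521/2240, -53092163/4480, …
ICs: h(0) = 0, h′(0) = 16.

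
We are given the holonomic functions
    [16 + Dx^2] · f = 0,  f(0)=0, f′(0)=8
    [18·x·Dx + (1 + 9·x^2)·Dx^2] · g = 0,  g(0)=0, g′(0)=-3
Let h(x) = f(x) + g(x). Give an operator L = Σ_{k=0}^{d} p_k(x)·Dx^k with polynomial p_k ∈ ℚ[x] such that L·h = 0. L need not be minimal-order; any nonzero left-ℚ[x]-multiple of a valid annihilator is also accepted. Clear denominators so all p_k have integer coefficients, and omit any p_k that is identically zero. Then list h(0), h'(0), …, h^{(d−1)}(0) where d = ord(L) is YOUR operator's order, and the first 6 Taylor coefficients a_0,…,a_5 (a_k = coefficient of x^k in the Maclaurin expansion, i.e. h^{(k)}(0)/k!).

f: a_k = 0, 8, 0, -64/3, 0, 256/15, …
g: a_k = 0, -3, 0, 9, 0, -243/5, …
Sum ⇒ L₀ = lclm(L_f,L_g) in ℚ(x)⟨Dx⟩.
L = (-13248·x + 181440·x^3 + 186624·x^5)·Dx + (-16 + 6048·x^2 + 66096·x^4 + 93312·x^6)·Dx^2 + (-828·x + 11340·x^3 + 11664·x^5)·Dx^3 + (-1 + 378·x^2 + 4131·x^4 + 5832·x^6)·Dx^4  (order 4).
h: a_k = 0, 5, 0, -37/3, 0, -473/15, …
ICs: h(0) = 0, h′(0) = 5, h′′(0) = 0, h′′′(0) = -74.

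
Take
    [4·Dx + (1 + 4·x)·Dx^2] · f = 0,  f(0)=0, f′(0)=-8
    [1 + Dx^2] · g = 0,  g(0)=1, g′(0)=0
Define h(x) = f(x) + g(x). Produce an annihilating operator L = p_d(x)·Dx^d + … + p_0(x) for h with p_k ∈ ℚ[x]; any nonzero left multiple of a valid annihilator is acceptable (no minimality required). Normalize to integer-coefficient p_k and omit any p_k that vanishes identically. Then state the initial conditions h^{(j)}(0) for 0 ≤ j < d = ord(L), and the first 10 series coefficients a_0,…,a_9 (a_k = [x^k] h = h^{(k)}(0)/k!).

f: a_k = 0, -8, 16, -128/3, 128, -2048/5, 4096/3, -32768/7, 16384, -524288/9, …
g: a_k = 1, 0, -1/2, 0, 1/24, 0, -1/720, 0, 1/40320, 0, …
h₀=f+g: left-lcm gives L₀, ord ≤ 4.
L = (388 + 32·x + 64·x^2)·Dx + (33 + 140·x + 48·x^2 + 64·x^3)·Dx^2 + (388 + 32·x + 64·x^2)·Dx^3 + (33 + 140·x + 48·x^2 + 64·x^3)·Dx^4  (order 4).
h: a_k = 1, -8, 31/2, -128/3, 3073/24, -2048/5, 983039/720, -32768/7, 660602881/40320, -524288/9, …
ICs: h(0) = 1, h′(0) = -8, h′′(0) = 31, h′′′(0) = -256.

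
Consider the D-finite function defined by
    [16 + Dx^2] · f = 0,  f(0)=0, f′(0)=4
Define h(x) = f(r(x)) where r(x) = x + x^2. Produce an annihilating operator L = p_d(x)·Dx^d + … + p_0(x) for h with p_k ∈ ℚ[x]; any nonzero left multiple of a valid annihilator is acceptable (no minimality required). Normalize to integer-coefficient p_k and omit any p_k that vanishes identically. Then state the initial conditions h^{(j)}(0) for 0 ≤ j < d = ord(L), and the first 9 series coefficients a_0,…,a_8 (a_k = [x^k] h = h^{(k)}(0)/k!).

L = (16 + 96·x + 192·x^2 + 128·x^3) - 2·Dx + (1 + 2·x)·Dx^2  (order 2).
h: a_k = 0, 4, 4, -32/3, -32, -352/15, 32, 25856/315, 2816/45, …
ICs: h(0) = 0, h′(0) = 4.

f: a_k = 0, 4, 0, -32/3, 0, 128/15, 0, -1024/315, 0, …
L₀ from L_f via x↦r, Dx↦r'^{-1}Dx.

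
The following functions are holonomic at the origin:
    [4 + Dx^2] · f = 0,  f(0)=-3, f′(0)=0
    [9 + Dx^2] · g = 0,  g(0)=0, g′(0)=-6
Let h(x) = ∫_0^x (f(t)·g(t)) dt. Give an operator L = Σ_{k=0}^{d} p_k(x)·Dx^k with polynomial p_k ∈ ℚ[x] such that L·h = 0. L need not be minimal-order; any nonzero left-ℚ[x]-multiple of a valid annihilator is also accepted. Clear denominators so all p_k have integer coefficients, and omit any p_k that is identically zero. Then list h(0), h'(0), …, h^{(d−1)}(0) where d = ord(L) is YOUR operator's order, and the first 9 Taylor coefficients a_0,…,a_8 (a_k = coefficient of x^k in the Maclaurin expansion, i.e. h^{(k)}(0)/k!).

L = 25·Dx + 26·Dx^3 + Dx^5  (order 5).
h: a_k = 0, 0, 9, 0, -63/4, 0, 521/40, 0, -13021/2240, …
ICs: h(0) = 0, h′(0) = 0, h′′(0) = 18, h′′′(0) = 0, h′′′′(0) = -378.

f: a_k = -3, 0, 6, 0, -2, 0, 4/15, 0, -2/105, …
g: a_k = 0, -6, 0, 9, 0, -81/20, 0, 243/280, 0, …
f·g: L₀ = L_f ⊗_s L_g, ord ≤ 2·2.
∫: right-multiply L₀ by Dx.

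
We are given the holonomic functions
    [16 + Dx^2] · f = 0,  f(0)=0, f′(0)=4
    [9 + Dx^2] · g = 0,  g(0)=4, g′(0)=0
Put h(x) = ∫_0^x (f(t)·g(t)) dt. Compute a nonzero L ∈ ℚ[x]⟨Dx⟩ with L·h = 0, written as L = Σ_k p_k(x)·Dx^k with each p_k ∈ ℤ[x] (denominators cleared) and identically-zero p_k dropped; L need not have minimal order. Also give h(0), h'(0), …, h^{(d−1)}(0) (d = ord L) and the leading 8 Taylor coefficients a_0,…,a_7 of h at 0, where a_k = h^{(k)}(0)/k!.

L = 49·Dx + 50·Dx^3 + Dx^5  (order 5).
h: a_k = 0, 0, 8, 0, -86/3, 0, 2101/45, 0, …
ICs: h(0) = 0, h′(0) = 0, h′′(0) = 16, h′′′(0) = 0, h′′′′(0) = -688.

f: a_k = 0, 4, 0, -32/3, 0, 128/15, 0, -1024/315, …
g: a_k = 4, 0, -18, 0, 27/2, 0, -81/20, 0, …
L₀ := L_f ⊗_s L_g (sym. prod.), ord ≤ 4.
Integrate: L := L₀·Dx.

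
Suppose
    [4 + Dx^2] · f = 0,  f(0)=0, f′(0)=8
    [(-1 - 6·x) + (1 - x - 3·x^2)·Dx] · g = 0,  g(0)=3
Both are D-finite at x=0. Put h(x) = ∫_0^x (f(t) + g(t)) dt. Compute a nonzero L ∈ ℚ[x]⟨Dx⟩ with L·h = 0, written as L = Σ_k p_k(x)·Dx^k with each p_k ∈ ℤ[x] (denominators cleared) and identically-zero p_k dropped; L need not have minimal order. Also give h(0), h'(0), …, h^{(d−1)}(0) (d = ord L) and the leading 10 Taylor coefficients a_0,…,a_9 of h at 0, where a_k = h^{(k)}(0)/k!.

f: a_k = 0, 8, 0, -16/3, 0, 16/15, 0, -32/315, 0, 16/2835, …
g: a_k = 3, 3, 12, 21, 57, 120, 291, 651, 1524, 3477, …
Sum ⇒ L₀ = lclm(L_f,L_g) in ℚ(x)⟨Dx⟩.
h=∫₀ˣh₀: take L = L₀·Dx.
L = (-92 - 608·x - 512·x^2 - 1104·x^3 - 360·x^4 - 432·x^5)·Dx + (24 - 4·x - 24·x^2 - 80·x^3 - 180·x^4 - 216·x^5 - 216·x^6)·Dx^2 + (-23 - 152·x - 128·x^2 - 276·x^3 - 90·x^4 - 108·x^5)·Dx^3 + (6 - x - 6·x^2 - 20·x^3 - 45·x^4 - 54·x^5 - 54·x^6)·Dx^4  (order 4).
h: a_k = 0, 3, 11/2, 4, 47/12, 57/5, 908/45, 291/7, 205033/2520, 508/3, …
ICs: h(0) = 0, h′(0) = 3, h′′(0) = 11, h′′′(0) = 24.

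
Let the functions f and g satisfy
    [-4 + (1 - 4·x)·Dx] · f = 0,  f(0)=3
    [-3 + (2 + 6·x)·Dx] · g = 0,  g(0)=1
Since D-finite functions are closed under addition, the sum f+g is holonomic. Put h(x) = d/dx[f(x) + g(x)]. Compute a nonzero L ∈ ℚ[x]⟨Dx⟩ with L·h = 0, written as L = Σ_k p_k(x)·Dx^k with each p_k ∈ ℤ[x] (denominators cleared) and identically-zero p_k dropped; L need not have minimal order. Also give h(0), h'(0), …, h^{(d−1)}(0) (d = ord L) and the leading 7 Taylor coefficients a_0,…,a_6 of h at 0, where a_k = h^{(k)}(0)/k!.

f: a_k = 3, 12, 48, 192, 768, 3072, 12288, …
g: a_k = 1, 3/2, -9/8, 27/16, -405/128, 1701/256, -15309/1024, …
Sum ⇒ L₀ = lclm(L_f,L_g) in ℚ(x)⟨Dx⟩.
Differentiate: ansatz ord ≤ ord L₀ ⇒ L.
L = (-792 - 864·x) + (-357 - 2520·x - 3024·x^2)·Dx + (38 + 34·x - 528·x^2 - 864·x^3)·Dx^2  (order 2).
h: a_k = 27/2, 375/4, 9297/16, 97899/32, 3940665/256, 37702809/512, 705148269/2048, …
ICs: h(0) = 27/2, h′(0) = 375/4.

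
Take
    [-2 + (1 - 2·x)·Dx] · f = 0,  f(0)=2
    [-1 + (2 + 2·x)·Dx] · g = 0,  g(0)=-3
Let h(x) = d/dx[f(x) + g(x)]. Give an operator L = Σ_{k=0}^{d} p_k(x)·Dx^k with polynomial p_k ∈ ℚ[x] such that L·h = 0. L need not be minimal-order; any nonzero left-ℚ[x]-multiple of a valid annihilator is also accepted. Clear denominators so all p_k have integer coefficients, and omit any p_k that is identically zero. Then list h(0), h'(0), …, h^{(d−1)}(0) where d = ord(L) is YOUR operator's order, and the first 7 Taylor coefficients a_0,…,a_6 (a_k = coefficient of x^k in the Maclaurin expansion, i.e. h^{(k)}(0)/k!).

f: a_k = 2, 4, 8, 16, 32, 64, 128, …
g: a_k = -3, -3/2, 3/8, -3/16, 15/128, -21/256, 63/1024, …
f+g: L₀ = lclm(L_f,L_g), ord ≤ 1+1.
Derive L from L₀ (diff closure).
L = (-20 - 8·x) + (-31 - 68·x - 28·x^2)·Dx + (6 - 2·x - 16·x^2 - 8·x^3)·Dx^2  (order 2).
h: a_k = 5/2, 67/4, 759/16, 4111/32, 81815/256, 393405/512, 3669323/2048, …
ICs: h(0) = 5/2, h′(0) = 67/4.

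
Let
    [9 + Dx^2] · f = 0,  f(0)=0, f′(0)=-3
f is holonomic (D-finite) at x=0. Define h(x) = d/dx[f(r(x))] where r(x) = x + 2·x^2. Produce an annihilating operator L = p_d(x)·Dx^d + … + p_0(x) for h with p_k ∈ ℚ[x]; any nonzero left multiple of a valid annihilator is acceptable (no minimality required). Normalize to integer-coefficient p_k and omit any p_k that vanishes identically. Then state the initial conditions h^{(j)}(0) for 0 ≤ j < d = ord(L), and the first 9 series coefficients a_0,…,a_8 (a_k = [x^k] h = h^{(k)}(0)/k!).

f: a_k = 0, -3, 0, 9/2, 0, -81/40, 0, 243/560, 0, …
Change of var in L_f (x↦r) gives L₀.
h₀' ⇒ L via d/dx closure of L₀.
L = (57 + 144·x + 864·x^2 + 2304·x^3 + 2304·x^4) + (-12 - 48·x)·Dx + (1 + 8·x + 16·x^2)·Dx^2  (order 2).
h: a_k = -3, -12, 27/2, 108, 2079/8, 189/2, -45117/80, -6237/5, -5064363/4480, …
ICs: h(0) = -3, h′(0) = -12.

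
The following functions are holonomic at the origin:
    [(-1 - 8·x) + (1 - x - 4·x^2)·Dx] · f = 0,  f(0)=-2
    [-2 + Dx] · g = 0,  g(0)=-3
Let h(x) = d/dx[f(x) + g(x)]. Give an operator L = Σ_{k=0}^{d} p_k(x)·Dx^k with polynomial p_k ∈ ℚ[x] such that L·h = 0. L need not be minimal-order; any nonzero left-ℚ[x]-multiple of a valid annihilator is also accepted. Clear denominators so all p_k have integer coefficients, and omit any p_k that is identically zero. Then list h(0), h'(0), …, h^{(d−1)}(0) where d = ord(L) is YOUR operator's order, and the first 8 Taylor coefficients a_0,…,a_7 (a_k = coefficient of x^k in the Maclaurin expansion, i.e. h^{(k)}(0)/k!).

f: a_k = -2, -2, -10, -18, -58, -130, -362, -882, …
g: a_k = -3, -6, -6, -4, -2, -4/5, -4/15, -8/105, …
L₀ := lclm(L_f,L_g); ord L₀ ≤ 1+1.
h=h₀': d/dx-closure on L₀ ⇒ L.
L = (34 + 452·x + 512·x^2 + 1920·x^3 + 768·x^4) + (-25 - 228·x - 334·x^2 - 864·x^3 + 160·x^4 + 256·x^5)·Dx + (4 + x + 39·x^2 - 48·x^3 - 272·x^4 - 128·x^5)·Dx^2  (order 2).
h: a_k = -8, -32, -66, -240, -654, -10868/5, -92618/15, -1957216/105, …
ICs: h(0) = -8, h′(0) = -32.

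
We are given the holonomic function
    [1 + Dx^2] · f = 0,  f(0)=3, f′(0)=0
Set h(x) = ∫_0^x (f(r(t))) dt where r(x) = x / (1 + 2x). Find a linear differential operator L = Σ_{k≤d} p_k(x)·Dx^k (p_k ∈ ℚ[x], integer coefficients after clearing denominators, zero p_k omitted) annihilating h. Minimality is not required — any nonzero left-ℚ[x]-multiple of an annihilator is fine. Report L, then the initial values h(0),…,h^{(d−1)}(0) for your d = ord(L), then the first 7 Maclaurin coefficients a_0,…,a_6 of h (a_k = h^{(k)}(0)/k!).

f: a_k = 3, 0, -3/2, 0, 1/8, 0, -1/240, …
L₀ from L_f via x↦r, Dx↦r'^{-1}Dx.
h=∫h₀ ⇒ L = L₀·Dx.
L = Dx + (4 + 24·x + 48·x^2 + 32·x^3)·Dx^2 + (1 + 8·x + 24·x^2 + 32·x^3 + 16·x^4)·Dx^3  (order 3).
h: a_k = 0, 3, 0, -1/2, 3/2, -143/40, 47/6, …
ICs: h(0) = 0, h′(0) = 3, h′′(0) = 0.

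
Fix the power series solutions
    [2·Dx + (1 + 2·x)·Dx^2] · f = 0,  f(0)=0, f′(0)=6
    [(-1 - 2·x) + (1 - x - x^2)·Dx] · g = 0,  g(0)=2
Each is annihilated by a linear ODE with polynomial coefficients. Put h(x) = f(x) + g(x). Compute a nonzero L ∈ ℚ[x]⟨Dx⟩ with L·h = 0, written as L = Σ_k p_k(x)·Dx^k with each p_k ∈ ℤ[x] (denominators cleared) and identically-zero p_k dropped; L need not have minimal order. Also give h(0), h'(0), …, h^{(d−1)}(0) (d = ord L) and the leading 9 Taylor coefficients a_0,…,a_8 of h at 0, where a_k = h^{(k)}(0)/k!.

L = (-34 - 92·x - 116·x^2 - 48·x^3 - 24·x^4)·Dx + (-5 - 60·x - 170·x^2 - 180·x^3 - 100·x^4 - 40·x^5)·Dx^2 + (3 + 11·x + 5·x^2 - 20·x^3 - 30·x^4 - 24·x^5 - 8·x^6)·Dx^3  (order 3).
h: a_k = 2, 8, -2, 14, -2, 176/5, -6, 678/7, -28, …
ICs: h(0) = 2, h′(0) = 8, h′′(0) = -4.

f: a_k = 0, 6, -6, 8, -12, 96/5, -32, 384/7, -96, …
g: a_k = 2, 2, 4, 6, 10, 16, 26, 42, 68, …
L₀ := lclm(L_f,L_g); ord L₀ ≤ 2+1.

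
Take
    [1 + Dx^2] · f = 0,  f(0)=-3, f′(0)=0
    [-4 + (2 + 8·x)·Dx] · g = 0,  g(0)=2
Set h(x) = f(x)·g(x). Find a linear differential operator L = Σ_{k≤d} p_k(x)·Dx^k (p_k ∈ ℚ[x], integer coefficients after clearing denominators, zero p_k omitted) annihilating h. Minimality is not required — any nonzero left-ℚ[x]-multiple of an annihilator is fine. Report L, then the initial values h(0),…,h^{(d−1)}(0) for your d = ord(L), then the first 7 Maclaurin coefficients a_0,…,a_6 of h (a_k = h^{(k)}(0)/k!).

f: a_k = -3, 0, 3/2, 0, -1/8, 0, 1/240, …
g: a_k = 2, 4, -4, 8, -20, 56, -168, …
Product ⇒ symmetric product L₀, ord ≤ 2.
L = (13 + 8·x + 16·x^2) + (-4 - 16·x)·Dx + (1 + 8·x + 16·x^2)·Dx^2  (order 2).
h: a_k = -6, -12, 15, -18, 215/4, -313/2, 56941/120, …
ICs: h(0) = -6, h′(0) = -12.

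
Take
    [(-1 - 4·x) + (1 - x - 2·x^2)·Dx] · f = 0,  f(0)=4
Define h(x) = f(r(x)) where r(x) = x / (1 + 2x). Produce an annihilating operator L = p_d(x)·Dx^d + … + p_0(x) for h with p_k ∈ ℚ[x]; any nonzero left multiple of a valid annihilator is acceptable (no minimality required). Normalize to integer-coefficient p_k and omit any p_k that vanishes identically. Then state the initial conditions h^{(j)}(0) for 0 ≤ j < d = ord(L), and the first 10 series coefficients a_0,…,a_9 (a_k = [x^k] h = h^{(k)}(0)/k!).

L = (-1 - 6·x) + (1 + 5·x + 6·x^2)·Dx  (order 1).
h: a_k = 4, 4, 4, -12, 36, -108, 324, -972, 2916, -8748, …
ICs: h(0) = 4.

f: a_k = 4, 4, 12, 20, 44, 84, 172, 340, 684, 1364, …
Change of var in L_f (x↦r) gives L₀.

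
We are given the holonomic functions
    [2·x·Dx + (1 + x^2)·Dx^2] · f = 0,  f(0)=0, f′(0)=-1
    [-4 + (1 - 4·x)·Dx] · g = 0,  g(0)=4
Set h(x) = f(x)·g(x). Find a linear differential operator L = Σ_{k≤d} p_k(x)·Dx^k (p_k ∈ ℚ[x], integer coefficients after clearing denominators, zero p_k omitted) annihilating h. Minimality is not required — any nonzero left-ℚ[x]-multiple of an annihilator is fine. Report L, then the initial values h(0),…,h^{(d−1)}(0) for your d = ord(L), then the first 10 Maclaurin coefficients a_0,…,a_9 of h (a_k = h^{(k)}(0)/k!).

f: a_k = 0, -1, 0, 1/3, 0, -1/5, 0, 1/7, 0, -1/9, …
g: a_k = 4, 16, 64, 256, 1024, 4096, 16384, 65536, 262144, 1048576, …
L₀ := L_f ⊗_s L_g (sym. prod.), ord ≤ 2.
L = 8·x + (8 - 2·x + 16·x^2)·Dx + (-1 + 4·x - x^2 + 4·x^3)·Dx^2  (order 2).
h: a_k = 0, -4, -16, -188/3, -752/3, -15052/15, -60208/15, -1685764/105, -6743056/105, -80916812/315, …
ICs: h(0) = 0, h′(0) = -4.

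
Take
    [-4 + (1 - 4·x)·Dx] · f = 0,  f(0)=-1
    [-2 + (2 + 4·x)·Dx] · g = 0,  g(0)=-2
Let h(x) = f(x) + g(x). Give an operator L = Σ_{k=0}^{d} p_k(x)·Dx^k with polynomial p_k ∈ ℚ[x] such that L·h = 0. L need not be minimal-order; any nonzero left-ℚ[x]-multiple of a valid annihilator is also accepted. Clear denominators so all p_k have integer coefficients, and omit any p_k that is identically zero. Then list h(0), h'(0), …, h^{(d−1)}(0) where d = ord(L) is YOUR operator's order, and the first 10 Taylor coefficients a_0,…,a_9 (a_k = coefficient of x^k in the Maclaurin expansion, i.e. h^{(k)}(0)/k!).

L = (-12 - 16·x) + (11 + 40·x + 48·x^2)·Dx + (-1 - 2·x + 16·x^2 + 32·x^3)·Dx^2  (order 2).
h: a_k = -3, -6, -15, -65, -1019/4, -4103/4, -32747/8, -131105/8, -4193875/64, -16777931/64, …
ICs: h(0) = -3, h′(0) = -6.

f: a_k = -1, -4, -16, -64, -256, -1024, -4096, -16384, -65536, -262144, …
g: a_k = -2, -2, 1, -1, 5/4, -7/4, 21/8, -33/8, 429/64, -715/64, …
Sum ⇒ L₀ = lclm(L_f,L_g) in ℚ(x)⟨Dx⟩.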